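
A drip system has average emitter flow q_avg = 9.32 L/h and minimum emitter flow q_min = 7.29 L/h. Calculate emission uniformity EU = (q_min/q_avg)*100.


EU = (q_min/q_avg)*100 = (7.29/9.32)*100 = 78.2189%

78.2189 %


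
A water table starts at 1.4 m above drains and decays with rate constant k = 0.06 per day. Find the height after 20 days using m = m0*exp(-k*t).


m = m0 * exp(-k*t)
m = 1.4 * exp(-0.06 * 20)
m = 1.4 * exp(-1.2000)

0.4217 m


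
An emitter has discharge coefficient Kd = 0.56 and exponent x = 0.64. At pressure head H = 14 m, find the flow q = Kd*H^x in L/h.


q = Kd * H^x = 0.56 * 14^0.64 = 0.56 * 5.414046

3.0319 L/h


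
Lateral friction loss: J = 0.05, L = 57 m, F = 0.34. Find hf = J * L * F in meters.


hf = J * L * F = 0.05 * 57 * 0.34 = 0.9690 m

0.9690 m


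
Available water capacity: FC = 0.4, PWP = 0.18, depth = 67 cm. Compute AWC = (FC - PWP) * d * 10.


AWC = (FC - PWP) * d * 10
AWC = (0.4 - 0.18) * 67 * 10
AWC = 0.2200 * 67 * 10

147.4000 mm


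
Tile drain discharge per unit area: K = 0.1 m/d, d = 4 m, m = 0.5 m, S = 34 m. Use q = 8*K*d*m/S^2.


q = 8*K*d*m/S^2
q = 8*0.1*4*0.5/34^2
q = 1.6000 / 1156

0.0014 m/d


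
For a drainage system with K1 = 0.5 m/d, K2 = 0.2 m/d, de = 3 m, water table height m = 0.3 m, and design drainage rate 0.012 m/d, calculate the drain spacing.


S^2 = 8*K2*de*m/q + 4*K1*m^2/q
S^2 = 8*0.2*3*0.3/0.012 + 4*0.5*0.3^2/0.012
S = sqrt(135.0000)

11.6190 m


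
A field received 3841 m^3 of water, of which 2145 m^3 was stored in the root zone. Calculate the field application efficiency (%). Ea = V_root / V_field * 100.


Ea = V_root / V_field * 100 = 2145 / 3841 * 100 = 55.8448%

55.8448 %


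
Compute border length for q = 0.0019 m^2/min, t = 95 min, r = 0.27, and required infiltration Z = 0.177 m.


L = q*t/((1+r)*Z)
L = 0.0019*95/((1+0.27)*0.177)
L = 0.1805/0.22479

0.8030 m


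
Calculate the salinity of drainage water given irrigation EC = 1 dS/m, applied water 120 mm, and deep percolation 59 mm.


EC_dw = EC_iw * D_iw / D_dw
EC_dw = 1 * 120 / 59
EC_dw = 120 / 59

2.0339 dS/m


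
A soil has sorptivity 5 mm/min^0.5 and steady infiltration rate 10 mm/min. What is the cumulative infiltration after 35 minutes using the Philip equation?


F = S*sqrt(t) + A*t
F = 5*sqrt(35) + 10*35
F = 5*5.916080 + 350

379.5804 mm


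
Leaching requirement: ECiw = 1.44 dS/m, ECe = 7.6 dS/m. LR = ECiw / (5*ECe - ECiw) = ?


LR = ECiw / (5*ECe - ECiw)
LR = 1.44 / (5*7.6 - 1.44)
LR = 1.44 / 36.5600

0.0394


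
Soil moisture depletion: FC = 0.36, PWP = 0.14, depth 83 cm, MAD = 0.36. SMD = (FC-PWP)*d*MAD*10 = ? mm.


SMD = (FC - PWP) * d * MAD * 10
SMD = (0.36 - 0.14) * 83 * 0.36 * 10
SMD = 0.2200 * 83 * 0.36 * 10

65.7360 mm


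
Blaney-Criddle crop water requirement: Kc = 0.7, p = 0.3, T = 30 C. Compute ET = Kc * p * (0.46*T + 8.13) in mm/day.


ET = Kc * p * (0.46*T + 8.13)
ET = 0.7 * 0.3 * (0.46*30 + 8.13)
ET = 0.7 * 0.3 * 21.9300

4.6053 mm/day


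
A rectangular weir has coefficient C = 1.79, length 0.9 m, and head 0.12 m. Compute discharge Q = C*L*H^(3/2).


Q = C * L * H^(3/2) = 1.79 * 0.9 * 0.12^1.5 = 1.79 * 0.9 * 0.041569

0.0670 m^3/s


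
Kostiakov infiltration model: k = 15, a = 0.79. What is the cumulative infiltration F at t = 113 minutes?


F = k * t^a = 15 * 113^0.79
F = 15 * 41.872797

628.0920 mm


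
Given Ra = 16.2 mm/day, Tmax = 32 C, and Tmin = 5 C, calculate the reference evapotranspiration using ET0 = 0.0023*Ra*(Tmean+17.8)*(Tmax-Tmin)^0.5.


Tmean = (Tmax + Tmin)/2 = (32 + 5)/2 = 18.5
ET0 = 0.0023 * 16.2 * (18.5 + 17.8) * sqrt(32 - 5)
ET0 = 0.0023 * 16.2 * 36.3 * 5.196152

7.0280 mm/day


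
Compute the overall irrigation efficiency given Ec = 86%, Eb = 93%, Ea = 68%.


Ec = 0.86, Eb = 0.93, Ea = 0.68
E = 0.86 * 0.93 * 0.68 * 100 = 54.3864%

54.3864 %


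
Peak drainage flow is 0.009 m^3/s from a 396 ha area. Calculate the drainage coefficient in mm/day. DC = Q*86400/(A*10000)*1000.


DC = Q * 86400 / (A * 10000) * 1000
DC = 0.009 * 86400 / (396 * 10000) * 1000
DC = 777600.0000 / 3960000

0.1964 mm/day


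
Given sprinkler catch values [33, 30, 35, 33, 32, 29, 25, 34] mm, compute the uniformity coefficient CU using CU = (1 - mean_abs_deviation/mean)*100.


mean = 31.375000 mm
MAD = 2.531250 mm
CU = (1 - 2.531250/31.375000)*100

91.9323 %


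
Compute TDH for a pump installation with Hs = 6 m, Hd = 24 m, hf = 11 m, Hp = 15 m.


TDH = Hs + Hd + hf + Hp = 6 + 24 + 11 + 15 = 56

56 m


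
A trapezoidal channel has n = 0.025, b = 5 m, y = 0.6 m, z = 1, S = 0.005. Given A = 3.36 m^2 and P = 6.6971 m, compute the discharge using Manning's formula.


R = A/P = 3.36/6.6971 = 0.501710
Q = (1/0.025) * 3.36 * 0.501710^(2/3) * 0.005^0.5

6.0005 m^3/s


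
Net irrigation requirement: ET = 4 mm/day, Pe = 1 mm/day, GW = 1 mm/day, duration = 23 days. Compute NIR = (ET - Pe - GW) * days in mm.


Daily deficit = ET - Pe - GW = 4 - 1 - 1 = 2 mm/day
NIR = 2 * 23 = 46 mm

46.0000 mm


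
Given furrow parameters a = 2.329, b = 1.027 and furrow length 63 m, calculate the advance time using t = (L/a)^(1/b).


t = (L/a)^(1/b)
t = (63/2.329)^(1/1.027)
t = 27.050236^(1/1.027)

24.8038 min


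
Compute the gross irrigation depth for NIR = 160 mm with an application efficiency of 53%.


Ea = 53% = 0.53
GID = NIR / Ea = 160 / 0.53 = 301.8868 mm

301.8868 mm


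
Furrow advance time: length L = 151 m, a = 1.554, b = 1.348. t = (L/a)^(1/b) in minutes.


t = (L/a)^(1/b)
t = (151/1.554)^(1/1.348)
t = 97.168597^(1/1.348)

29.8144 min


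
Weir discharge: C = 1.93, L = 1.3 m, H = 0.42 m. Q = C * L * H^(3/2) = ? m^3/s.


Q = C * L * H^(3/2) = 1.93 * 1.3 * 0.42^1.5 = 1.93 * 1.3 * 0.272191

0.6829 m^3/s


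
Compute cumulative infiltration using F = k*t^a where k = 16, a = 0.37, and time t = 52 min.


F = k * t^a = 16 * 52^0.37
F = 16 * 4.314408

69.0305 mm


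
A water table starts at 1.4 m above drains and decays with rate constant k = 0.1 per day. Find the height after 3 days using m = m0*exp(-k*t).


m = m0 * exp(-k*t)
m = 1.4 * exp(-0.1 * 3)
m = 1.4 * exp(-0.3000)

1.0371 m


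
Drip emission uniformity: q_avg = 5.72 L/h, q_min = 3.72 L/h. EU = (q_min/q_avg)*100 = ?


EU = (q_min/q_avg)*100 = (3.72/5.72)*100 = 65.0350%

65.0350 %


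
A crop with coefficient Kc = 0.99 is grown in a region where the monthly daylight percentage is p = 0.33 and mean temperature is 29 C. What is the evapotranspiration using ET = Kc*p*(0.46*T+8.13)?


ET = Kc * p * (0.46*T + 8.13)
ET = 0.99 * 0.33 * (0.46*29 + 8.13)
ET = 0.99 * 0.33 * 21.4700

7.0142 mm/day


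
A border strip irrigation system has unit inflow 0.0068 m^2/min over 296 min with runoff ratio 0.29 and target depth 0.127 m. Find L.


L = q*t/((1+r)*Z)
L = 0.0068*296/((1+0.29)*0.127)
L = 2.0128/0.16383

12.2859 m


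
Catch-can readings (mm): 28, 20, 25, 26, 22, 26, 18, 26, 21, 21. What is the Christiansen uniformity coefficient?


mean = 23.300000 mm
MAD = 2.900000 mm
CU = (1 - 2.900000/23.300000)*100

87.5536 %


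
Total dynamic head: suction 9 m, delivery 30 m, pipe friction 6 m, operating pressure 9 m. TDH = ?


TDH = Hs + Hd + hf + Hp = 9 + 30 + 6 + 9 = 54

54 m


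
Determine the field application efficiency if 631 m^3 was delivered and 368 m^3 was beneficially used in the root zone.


Ea = V_root / V_field * 100 = 368 / 631 * 100 = 58.3201%

58.3201 %


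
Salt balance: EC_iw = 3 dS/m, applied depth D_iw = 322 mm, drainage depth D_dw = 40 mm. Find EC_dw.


EC_dw = EC_iw * D_iw / D_dw
EC_dw = 3 * 322 / 40
EC_dw = 966 / 40

24.1500 dS/m


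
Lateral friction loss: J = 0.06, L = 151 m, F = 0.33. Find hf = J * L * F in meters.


hf = J * L * F = 0.06 * 151 * 0.33 = 2.9898 m

2.9898 m


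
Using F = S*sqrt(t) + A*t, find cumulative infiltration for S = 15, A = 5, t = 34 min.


F = S*sqrt(t) + A*t
F = 15*sqrt(34) + 5*34
F = 15*5.830952 + 170

257.4643 mm


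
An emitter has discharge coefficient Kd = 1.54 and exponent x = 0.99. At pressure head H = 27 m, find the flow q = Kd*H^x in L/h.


q = Kd * H^x = 1.54 * 27^0.99 = 1.54 * 26.124629

40.2319 L/h


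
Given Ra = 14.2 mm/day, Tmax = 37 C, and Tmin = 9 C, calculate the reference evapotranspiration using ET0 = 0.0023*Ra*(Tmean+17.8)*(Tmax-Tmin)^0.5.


Tmean = (Tmax + Tmin)/2 = (37 + 9)/2 = 23.0
ET0 = 0.0023 * 14.2 * (23.0 + 17.8) * sqrt(37 - 9)
ET0 = 0.0023 * 14.2 * 40.8 * 5.291503

7.0511 mm/day


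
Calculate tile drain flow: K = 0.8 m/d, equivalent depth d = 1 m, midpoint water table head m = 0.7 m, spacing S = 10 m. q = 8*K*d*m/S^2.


q = 8*K*d*m/S^2
q = 8*0.8*1*0.7/10^2
q = 4.4800 / 100

0.0448 m/d


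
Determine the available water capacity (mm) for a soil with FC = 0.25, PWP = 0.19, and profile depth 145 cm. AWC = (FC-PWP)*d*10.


AWC = (FC - PWP) * d * 10
AWC = (0.25 - 0.19) * 145 * 10
AWC = 0.0600 * 145 * 10

87.0000 mm


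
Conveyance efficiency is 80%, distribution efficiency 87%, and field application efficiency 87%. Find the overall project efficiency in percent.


Ec = 0.8, Eb = 0.87, Ea = 0.87
E = 0.8 * 0.87 * 0.87 * 100 = 60.5520%

60.5520 %


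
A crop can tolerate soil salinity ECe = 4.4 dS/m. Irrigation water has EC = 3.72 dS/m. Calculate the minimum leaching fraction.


LR = ECiw / (5*ECe - ECiw)
LR = 3.72 / (5*4.4 - 3.72)
LR = 3.72 / 18.2800

0.2035


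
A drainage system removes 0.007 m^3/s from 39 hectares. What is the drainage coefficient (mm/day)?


DC = Q * 86400 / (A * 10000) * 1000
DC = 0.007 * 86400 / (39 * 10000) * 1000
DC = 604800.0000 / 390000

1.5508 mm/day


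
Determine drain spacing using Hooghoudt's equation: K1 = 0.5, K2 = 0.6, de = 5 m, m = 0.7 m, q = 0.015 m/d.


S^2 = 8*K2*de*m/q + 4*K1*m^2/q
S^2 = 8*0.6*5*0.7/0.015 + 4*0.5*0.7^2/0.015
S = sqrt(1185.3333)

34.4287 m


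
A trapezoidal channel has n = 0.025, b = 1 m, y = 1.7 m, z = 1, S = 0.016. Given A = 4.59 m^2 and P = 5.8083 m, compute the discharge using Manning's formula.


R = A/P = 4.59/5.8083 = 0.790248
Q = (1/0.025) * 4.59 * 0.790248^(2/3) * 0.016^0.5

19.8507 m^3/s


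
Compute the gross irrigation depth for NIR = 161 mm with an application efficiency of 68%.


Ea = 68% = 0.68
GID = NIR / Ea = 161 / 0.68 = 236.7647 mm

236.7647 mm


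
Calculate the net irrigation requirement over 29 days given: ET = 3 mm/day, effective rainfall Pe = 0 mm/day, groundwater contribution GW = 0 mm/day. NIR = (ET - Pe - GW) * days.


Daily deficit = ET - Pe - GW = 3 - 0 - 0 = 3 mm/day
NIR = 3 * 29 = 87 mm

87.0000 mm


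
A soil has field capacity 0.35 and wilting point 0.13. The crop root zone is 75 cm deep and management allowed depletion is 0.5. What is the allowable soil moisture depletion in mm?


SMD = (FC - PWP) * d * MAD * 10
SMD = (0.35 - 0.13) * 75 * 0.5 * 10
SMD = 0.2200 * 75 * 0.5 * 10

82.5000 mm


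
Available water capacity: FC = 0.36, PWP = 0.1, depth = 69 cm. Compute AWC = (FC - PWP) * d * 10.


AWC = (FC - PWP) * d * 10
AWC = (0.36 - 0.1) * 69 * 10
AWC = 0.2600 * 69 * 10

179.4000 mm


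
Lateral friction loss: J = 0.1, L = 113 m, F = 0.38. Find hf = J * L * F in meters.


hf = J * L * F = 0.1 * 113 * 0.38 = 4.2940 m

4.2940 m


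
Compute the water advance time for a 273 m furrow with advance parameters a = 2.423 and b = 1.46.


t = (L/a)^(1/b)
t = (273/2.423)^(1/1.46)
t = 112.670243^(1/1.46)

25.4301 min


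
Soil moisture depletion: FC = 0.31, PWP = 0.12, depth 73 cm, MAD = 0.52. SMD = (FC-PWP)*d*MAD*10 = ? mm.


SMD = (FC - PWP) * d * MAD * 10
SMD = (0.31 - 0.12) * 73 * 0.52 * 10
SMD = 0.1900 * 73 * 0.52 * 10

72.1240 mm


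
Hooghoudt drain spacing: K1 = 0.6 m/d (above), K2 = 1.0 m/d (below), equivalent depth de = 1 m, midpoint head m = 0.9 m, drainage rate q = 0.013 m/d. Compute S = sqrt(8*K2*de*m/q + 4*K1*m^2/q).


S^2 = 8*K2*de*m/q + 4*K1*m^2/q
S^2 = 8*1.0*1*0.9/0.013 + 4*0.6*0.9^2/0.013
S = sqrt(703.3846)

26.5214 m


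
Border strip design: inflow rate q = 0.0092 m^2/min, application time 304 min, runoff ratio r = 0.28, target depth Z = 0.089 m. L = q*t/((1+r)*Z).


L = q*t/((1+r)*Z)
L = 0.0092*304/((1+0.28)*0.089)
L = 2.7968/0.11392

24.5506 m


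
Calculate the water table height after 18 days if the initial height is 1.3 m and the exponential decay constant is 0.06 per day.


m = m0 * exp(-k*t)
m = 1.3 * exp(-0.06 * 18)
m = 1.3 * exp(-1.0800)

0.4415 m


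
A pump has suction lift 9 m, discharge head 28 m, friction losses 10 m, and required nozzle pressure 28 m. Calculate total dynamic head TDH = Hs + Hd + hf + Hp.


TDH = Hs + Hd + hf + Hp = 9 + 28 + 10 + 28 = 75

75 m


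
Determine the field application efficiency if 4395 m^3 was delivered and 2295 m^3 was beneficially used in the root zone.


Ea = V_root / V_field * 100 = 2295 / 4395 * 100 = 52.2184%

52.2184 %


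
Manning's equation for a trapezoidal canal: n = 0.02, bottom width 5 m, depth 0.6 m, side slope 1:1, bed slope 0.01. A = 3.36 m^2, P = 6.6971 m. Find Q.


R = A/P = 3.36/6.6971 = 0.501710
Q = (1/0.02) * 3.36 * 0.501710^(2/3) * 0.01^0.5

10.6075 m^3/s


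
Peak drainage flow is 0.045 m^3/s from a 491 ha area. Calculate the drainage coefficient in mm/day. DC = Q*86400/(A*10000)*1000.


DC = Q * 86400 / (A * 10000) * 1000
DC = 0.045 * 86400 / (491 * 10000) * 1000
DC = 3888000.0000 / 4910000

0.7919 mm/day


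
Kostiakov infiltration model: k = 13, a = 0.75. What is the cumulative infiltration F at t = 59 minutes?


F = k * t^a = 13 * 59^0.75
F = 13 * 21.288203

276.7466 mm


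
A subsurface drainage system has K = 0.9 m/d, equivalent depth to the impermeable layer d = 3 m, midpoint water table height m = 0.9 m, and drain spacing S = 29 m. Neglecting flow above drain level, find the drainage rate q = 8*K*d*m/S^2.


q = 8*K*d*m/S^2
q = 8*0.9*3*0.9/29^2
q = 19.4400 / 841

0.0231 m/d


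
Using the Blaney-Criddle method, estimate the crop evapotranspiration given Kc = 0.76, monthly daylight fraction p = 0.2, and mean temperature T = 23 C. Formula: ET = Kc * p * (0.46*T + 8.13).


ET = Kc * p * (0.46*T + 8.13)
ET = 0.76 * 0.2 * (0.46*23 + 8.13)
ET = 0.76 * 0.2 * 18.7100

2.8439 mm/day


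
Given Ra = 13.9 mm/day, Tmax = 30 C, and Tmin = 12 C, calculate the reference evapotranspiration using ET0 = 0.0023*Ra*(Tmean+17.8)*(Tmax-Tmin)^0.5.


Tmean = (Tmax + Tmin)/2 = (30 + 12)/2 = 21.0
ET0 = 0.0023 * 13.9 * (21.0 + 17.8) * sqrt(30 - 12)
ET0 = 0.0023 * 13.9 * 38.8 * 4.242641

5.2627 mm/day


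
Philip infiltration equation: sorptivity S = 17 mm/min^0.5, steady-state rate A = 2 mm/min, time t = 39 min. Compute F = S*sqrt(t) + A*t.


F = S*sqrt(t) + A*t
F = 17*sqrt(39) + 2*39
F = 17*6.244998 + 78

184.1650 mm


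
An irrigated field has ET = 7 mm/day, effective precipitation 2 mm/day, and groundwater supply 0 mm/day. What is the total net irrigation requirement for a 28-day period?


Daily deficit = ET - Pe - GW = 7 - 2 - 0 = 5 mm/day
NIR = 5 * 28 = 140 mm

140.0000 mm


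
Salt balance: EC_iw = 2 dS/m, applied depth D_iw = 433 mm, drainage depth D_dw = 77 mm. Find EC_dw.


EC_dw = EC_iw * D_iw / D_dw
EC_dw = 2 * 433 / 77
EC_dw = 866 / 77

11.2468 dS/m


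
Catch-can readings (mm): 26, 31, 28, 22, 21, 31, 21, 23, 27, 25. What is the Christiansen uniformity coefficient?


mean = 25.500000 mm
MAD = 3.100000 mm
CU = (1 - 3.100000/25.500000)*100

87.8431 %


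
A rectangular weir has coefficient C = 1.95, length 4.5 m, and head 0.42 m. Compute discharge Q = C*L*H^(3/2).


Q = C * L * H^(3/2) = 1.95 * 4.5 * 0.42^1.5 = 1.95 * 4.5 * 0.272191

2.3885 m^3/s


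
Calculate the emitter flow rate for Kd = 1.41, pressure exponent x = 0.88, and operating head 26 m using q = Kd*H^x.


q = Kd * H^x = 1.41 * 26^0.88 = 1.41 * 17.586384

24.7968 L/h


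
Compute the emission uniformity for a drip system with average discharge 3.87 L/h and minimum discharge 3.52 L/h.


EU = (q_min/q_avg)*100 = (3.52/3.87)*100 = 90.9561%

90.9561 %


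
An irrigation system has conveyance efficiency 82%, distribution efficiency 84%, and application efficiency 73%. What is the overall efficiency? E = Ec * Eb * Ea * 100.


Ec = 0.82, Eb = 0.84, Ea = 0.73
E = 0.82 * 0.84 * 0.73 * 100 = 50.2824%

50.2824 %


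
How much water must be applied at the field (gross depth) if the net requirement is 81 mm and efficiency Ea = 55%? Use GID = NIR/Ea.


Ea = 55% = 0.55
GID = NIR / Ea = 81 / 0.55 = 147.2727 mm

147.2727 mm


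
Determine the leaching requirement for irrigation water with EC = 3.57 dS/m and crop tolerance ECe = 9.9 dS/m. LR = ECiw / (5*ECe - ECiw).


LR = ECiw / (5*ECe - ECiw)
LR = 3.57 / (5*9.9 - 3.57)
LR = 3.57 / 45.9300

0.0777


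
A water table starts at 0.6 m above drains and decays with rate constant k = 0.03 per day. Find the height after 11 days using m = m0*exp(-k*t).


m = m0 * exp(-k*t)
m = 0.6 * exp(-0.03 * 11)
m = 0.6 * exp(-0.3300)

0.4314 m


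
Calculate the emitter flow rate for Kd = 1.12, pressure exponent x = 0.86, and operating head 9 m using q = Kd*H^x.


q = Kd * H^x = 1.12 * 9^0.86 = 1.12 * 6.616808

7.4108 L/h


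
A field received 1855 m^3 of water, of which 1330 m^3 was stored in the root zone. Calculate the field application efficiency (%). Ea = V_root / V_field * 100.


Ea = V_root / V_field * 100 = 1330 / 1855 * 100 = 71.6981%

71.6981 %


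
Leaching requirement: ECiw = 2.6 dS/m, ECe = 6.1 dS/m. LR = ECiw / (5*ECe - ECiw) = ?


LR = ECiw / (5*ECe - ECiw)
LR = 2.6 / (5*6.1 - 2.6)
LR = 2.6 / 27.9000

0.0932


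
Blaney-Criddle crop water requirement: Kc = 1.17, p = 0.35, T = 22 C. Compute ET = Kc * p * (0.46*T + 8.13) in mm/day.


ET = Kc * p * (0.46*T + 8.13)
ET = 1.17 * 0.35 * (0.46*22 + 8.13)
ET = 1.17 * 0.35 * 18.2500

7.4734 mm/day


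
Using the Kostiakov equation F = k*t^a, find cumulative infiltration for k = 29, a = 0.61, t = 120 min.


F = k * t^a = 29 * 120^0.61
F = 29 * 18.548148

537.8963 mm


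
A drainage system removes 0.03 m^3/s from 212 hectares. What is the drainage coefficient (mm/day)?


DC = Q * 86400 / (A * 10000) * 1000
DC = 0.03 * 86400 / (212 * 10000) * 1000
DC = 2592000.0000 / 2120000

1.2226 mm/day


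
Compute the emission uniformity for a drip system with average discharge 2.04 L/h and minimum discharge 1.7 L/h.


EU = (q_min/q_avg)*100 = (1.7/2.04)*100 = 83.3333%

83.3333 %


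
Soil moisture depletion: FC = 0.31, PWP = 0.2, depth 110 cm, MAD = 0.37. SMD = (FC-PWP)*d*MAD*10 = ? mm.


SMD = (FC - PWP) * d * MAD * 10
SMD = (0.31 - 0.2) * 110 * 0.37 * 10
SMD = 0.1100 * 110 * 0.37 * 10

44.7700 mm


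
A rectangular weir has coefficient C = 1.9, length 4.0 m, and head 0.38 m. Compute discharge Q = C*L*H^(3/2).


Q = C * L * H^(3/2) = 1.9 * 4.0 * 0.38^1.5 = 1.9 * 4.0 * 0.234248

1.7803 m^3/s


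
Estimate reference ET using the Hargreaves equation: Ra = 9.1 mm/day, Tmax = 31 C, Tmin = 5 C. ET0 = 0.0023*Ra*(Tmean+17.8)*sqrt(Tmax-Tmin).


Tmean = (Tmax + Tmin)/2 = (31 + 5)/2 = 18.0
ET0 = 0.0023 * 9.1 * (18.0 + 17.8) * sqrt(31 - 5)
ET0 = 0.0023 * 9.1 * 35.8 * 5.099020

3.8207 mm/day


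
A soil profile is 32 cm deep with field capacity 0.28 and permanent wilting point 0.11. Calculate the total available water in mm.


AWC = (FC - PWP) * d * 10
AWC = (0.28 - 0.11) * 32 * 10
AWC = 0.1700 * 32 * 10

54.4000 mm


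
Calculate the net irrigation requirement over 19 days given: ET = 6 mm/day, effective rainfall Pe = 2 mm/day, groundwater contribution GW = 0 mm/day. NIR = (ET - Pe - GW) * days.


Daily deficit = ET - Pe - GW = 6 - 2 - 0 = 4 mm/day
NIR = 4 * 19 = 76 mm

76.0000 mm


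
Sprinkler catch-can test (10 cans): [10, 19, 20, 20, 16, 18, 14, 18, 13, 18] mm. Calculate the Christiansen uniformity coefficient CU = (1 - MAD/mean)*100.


mean = 16.600000 mm
MAD = 2.680000 mm
CU = (1 - 2.680000/16.600000)*100

83.8554 %


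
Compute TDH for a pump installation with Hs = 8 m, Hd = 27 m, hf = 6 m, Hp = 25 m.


TDH = Hs + Hd + hf + Hp = 8 + 27 + 6 + 25 = 66

66 m


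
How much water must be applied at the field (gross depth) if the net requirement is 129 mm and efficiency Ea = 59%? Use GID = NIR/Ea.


Ea = 59% = 0.59
GID = NIR / Ea = 129 / 0.59 = 218.6441 mm

218.6441 mm


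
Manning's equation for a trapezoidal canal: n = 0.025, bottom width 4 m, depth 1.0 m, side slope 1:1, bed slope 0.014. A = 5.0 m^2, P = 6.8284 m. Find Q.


R = A/P = 5.0/6.8284 = 0.732236
Q = (1/0.025) * 5.0 * 0.732236^(2/3) * 0.014^0.5

19.2248 m^3/s


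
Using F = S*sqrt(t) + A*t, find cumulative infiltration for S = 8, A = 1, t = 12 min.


F = S*sqrt(t) + A*t
F = 8*sqrt(12) + 1*12
F = 8*3.464102 + 12

39.7128 mm


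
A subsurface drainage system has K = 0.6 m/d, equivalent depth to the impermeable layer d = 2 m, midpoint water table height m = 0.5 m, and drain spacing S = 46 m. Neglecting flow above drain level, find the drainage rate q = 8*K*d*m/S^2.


q = 8*K*d*m/S^2
q = 8*0.6*2*0.5/46^2
q = 4.8000 / 2116

0.0023 m/d


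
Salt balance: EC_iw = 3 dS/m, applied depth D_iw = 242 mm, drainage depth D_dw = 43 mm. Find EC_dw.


EC_dw = EC_iw * D_iw / D_dw
EC_dw = 3 * 242 / 43
EC_dw = 726 / 43

16.8837 dS/m


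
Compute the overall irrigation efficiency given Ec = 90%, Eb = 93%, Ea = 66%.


Ec = 0.9, Eb = 0.93, Ea = 0.66
E = 0.9 * 0.93 * 0.66 * 100 = 55.2420%

55.2420 %


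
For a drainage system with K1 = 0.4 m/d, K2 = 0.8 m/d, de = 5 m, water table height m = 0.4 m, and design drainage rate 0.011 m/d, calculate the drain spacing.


S^2 = 8*K2*de*m/q + 4*K1*m^2/q
S^2 = 8*0.8*5*0.4/0.011 + 4*0.4*0.4^2/0.011
S = sqrt(1186.9091)

34.4515 m


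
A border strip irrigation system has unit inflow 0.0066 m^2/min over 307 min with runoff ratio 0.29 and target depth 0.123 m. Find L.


L = q*t/((1+r)*Z)
L = 0.0066*307/((1+0.29)*0.123)
L = 2.0262/0.15867

12.7699 m


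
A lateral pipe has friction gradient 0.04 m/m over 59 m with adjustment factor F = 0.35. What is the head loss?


hf = J * L * F = 0.04 * 59 * 0.35 = 0.8260 m

0.8260 m


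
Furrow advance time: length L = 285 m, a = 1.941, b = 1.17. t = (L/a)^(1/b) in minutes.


t = (L/a)^(1/b)
t = (285/1.941)^(1/1.17)
t = 146.831530^(1/1.17)

71.1185 min


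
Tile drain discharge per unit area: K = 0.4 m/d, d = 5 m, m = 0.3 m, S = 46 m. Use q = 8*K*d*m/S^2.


q = 8*K*d*m/S^2
q = 8*0.4*5*0.3/46^2
q = 4.8000 / 2116

0.0023 m/d


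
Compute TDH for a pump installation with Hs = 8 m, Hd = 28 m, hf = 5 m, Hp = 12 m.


TDH = Hs + Hd + hf + Hp = 8 + 28 + 5 + 12 = 53

53 m


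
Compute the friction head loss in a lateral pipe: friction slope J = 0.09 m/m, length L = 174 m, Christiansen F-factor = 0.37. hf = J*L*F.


hf = J * L * F = 0.09 * 174 * 0.37 = 5.7942 m

5.7942 m


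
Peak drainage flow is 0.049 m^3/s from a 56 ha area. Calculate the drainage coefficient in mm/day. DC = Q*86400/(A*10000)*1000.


DC = Q * 86400 / (A * 10000) * 1000
DC = 0.049 * 86400 / (56 * 10000) * 1000
DC = 4233600.0000 / 560000

7.5600 mm/day


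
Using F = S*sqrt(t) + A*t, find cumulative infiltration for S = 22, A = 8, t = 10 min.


F = S*sqrt(t) + A*t
F = 22*sqrt(10) + 8*10
F = 22*3.162278 + 80

149.5701 mm


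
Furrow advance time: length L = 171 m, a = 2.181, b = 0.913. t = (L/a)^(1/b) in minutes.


t = (L/a)^(1/b)
t = (171/2.181)^(1/0.913)
t = 78.404402^(1/0.913)

118.8099 min


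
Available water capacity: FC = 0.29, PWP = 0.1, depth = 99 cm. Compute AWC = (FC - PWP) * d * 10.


AWC = (FC - PWP) * d * 10
AWC = (0.29 - 0.1) * 99 * 10
AWC = 0.1900 * 99 * 10

188.1000 mm


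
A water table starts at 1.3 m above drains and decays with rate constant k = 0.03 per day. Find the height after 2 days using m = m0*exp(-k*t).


m = m0 * exp(-k*t)
m = 1.3 * exp(-0.03 * 2)
m = 1.3 * exp(-0.0600)

1.2243 m


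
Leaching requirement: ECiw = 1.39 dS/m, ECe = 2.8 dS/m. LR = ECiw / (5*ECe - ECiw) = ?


LR = ECiw / (5*ECe - ECiw)
LR = 1.39 / (5*2.8 - 1.39)
LR = 1.39 / 12.6100

0.1102


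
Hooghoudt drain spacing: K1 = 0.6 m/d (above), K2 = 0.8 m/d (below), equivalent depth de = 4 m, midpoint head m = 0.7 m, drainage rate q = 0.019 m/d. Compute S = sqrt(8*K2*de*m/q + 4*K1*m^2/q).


S^2 = 8*K2*de*m/q + 4*K1*m^2/q
S^2 = 8*0.8*4*0.7/0.019 + 4*0.6*0.7^2/0.019
S = sqrt(1005.0526)

31.7026 m


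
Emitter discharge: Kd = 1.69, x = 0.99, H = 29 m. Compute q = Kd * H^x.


q = Kd * H^x = 1.69 * 29^0.99 = 1.69 * 28.039742

47.3872 L/h


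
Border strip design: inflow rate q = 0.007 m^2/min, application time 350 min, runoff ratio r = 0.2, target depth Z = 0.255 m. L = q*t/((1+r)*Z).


L = q*t/((1+r)*Z)
L = 0.007*350/((1+0.2)*0.255)
L = 2.45/0.306

8.0065 m


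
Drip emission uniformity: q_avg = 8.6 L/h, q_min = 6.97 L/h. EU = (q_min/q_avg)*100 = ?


EU = (q_min/q_avg)*100 = (6.97/8.6)*100 = 81.0465%

81.0465 %


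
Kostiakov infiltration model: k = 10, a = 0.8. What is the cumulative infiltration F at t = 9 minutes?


F = k * t^a = 10 * 9^0.8
F = 10 * 5.799546

57.9955 mm


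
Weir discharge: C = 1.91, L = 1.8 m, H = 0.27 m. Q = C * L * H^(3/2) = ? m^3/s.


Q = C * L * H^(3/2) = 1.91 * 1.8 * 0.27^1.5 = 1.91 * 1.8 * 0.140296

0.4823 m^3/s


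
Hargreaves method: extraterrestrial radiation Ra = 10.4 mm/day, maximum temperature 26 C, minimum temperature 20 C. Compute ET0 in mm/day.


Tmean = (Tmax + Tmin)/2 = (26 + 20)/2 = 23.0
ET0 = 0.0023 * 10.4 * (23.0 + 17.8) * sqrt(26 - 20)
ET0 = 0.0023 * 10.4 * 40.8 * 2.449490

2.3905 mm/day


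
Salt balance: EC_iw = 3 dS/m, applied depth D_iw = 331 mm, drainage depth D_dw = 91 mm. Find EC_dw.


EC_dw = EC_iw * D_iw / D_dw
EC_dw = 3 * 331 / 91
EC_dw = 993 / 91

10.9121 dS/m


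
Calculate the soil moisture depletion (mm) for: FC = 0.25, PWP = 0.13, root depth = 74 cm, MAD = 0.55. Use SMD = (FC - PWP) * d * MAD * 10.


SMD = (FC - PWP) * d * MAD * 10
SMD = (0.25 - 0.13) * 74 * 0.55 * 10
SMD = 0.1200 * 74 * 0.55 * 10

48.8400 mm


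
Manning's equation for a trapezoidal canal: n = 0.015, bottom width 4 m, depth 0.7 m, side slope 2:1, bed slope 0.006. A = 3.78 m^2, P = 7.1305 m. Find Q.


R = A/P = 3.78/7.1305 = 0.530117
Q = (1/0.015) * 3.78 * 0.530117^(2/3) * 0.006^0.5

12.7857 m^3/s


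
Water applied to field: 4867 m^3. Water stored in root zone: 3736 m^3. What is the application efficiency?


Ea = V_root / V_field * 100 = 3736 / 4867 * 100 = 76.7619%

76.7619 %


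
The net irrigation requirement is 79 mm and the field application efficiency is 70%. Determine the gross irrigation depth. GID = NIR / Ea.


Ea = 70% = 0.7
GID = NIR / Ea = 79 / 0.7 = 112.8571 mm

112.8571 mm


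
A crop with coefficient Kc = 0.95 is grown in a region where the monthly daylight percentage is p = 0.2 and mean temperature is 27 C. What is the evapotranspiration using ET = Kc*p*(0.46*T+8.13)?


ET = Kc * p * (0.46*T + 8.13)
ET = 0.95 * 0.2 * (0.46*27 + 8.13)
ET = 0.95 * 0.2 * 20.5500

3.9045 mm/day


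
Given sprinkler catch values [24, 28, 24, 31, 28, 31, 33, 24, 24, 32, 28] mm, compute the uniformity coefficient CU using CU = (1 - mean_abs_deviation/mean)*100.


mean = 27.909091 mm
MAD = 2.842975 mm
CU = (1 - 2.842975/27.909091)*100

89.8134 %


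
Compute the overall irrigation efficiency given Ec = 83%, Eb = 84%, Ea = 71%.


Ec = 0.83, Eb = 0.84, Ea = 0.71
E = 0.83 * 0.84 * 0.71 * 100 = 49.5012%

49.5012 %


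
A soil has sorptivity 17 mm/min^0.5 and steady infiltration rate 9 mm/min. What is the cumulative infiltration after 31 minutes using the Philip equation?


F = S*sqrt(t) + A*t
F = 17*sqrt(31) + 9*31
F = 17*5.567764 + 279

373.6520 mm


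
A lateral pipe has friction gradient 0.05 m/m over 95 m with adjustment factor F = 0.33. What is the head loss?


hf = J * L * F = 0.05 * 95 * 0.33 = 1.5675 m

1.5675 m


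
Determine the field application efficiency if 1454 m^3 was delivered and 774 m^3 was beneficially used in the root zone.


Ea = V_root / V_field * 100 = 774 / 1454 * 100 = 53.2325%

53.2325 %


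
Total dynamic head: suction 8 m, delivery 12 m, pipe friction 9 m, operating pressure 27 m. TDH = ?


TDH = Hs + Hd + hf + Hp = 8 + 12 + 9 + 27 = 56

56 m


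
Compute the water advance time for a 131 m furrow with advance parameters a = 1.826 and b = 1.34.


t = (L/a)^(1/b)
t = (131/1.826)^(1/1.34)
t = 71.741512^(1/1.34)

24.2607 min


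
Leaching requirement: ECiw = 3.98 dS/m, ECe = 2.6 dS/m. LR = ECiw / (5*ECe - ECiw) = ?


LR = ECiw / (5*ECe - ECiw)
LR = 3.98 / (5*2.6 - 3.98)
LR = 3.98 / 9.0200

0.4412


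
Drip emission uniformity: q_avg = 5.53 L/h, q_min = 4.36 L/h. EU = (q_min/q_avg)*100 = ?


EU = (q_min/q_avg)*100 = (4.36/5.53)*100 = 78.8427%

78.8427 %


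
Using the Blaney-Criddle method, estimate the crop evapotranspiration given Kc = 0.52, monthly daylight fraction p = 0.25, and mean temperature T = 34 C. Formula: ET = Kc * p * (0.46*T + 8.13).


ET = Kc * p * (0.46*T + 8.13)
ET = 0.52 * 0.25 * (0.46*34 + 8.13)
ET = 0.52 * 0.25 * 23.7700

3.0901 mm/day


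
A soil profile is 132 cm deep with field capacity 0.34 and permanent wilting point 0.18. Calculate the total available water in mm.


AWC = (FC - PWP) * d * 10
AWC = (0.34 - 0.18) * 132 * 10
AWC = 0.1600 * 132 * 10

211.2000 mm


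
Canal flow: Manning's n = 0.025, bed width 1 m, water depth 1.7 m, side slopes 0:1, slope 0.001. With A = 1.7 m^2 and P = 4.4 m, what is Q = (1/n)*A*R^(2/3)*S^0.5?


R = A/P = 1.7/4.4 = 0.386364
Q = (1/0.025) * 1.7 * 0.386364^(2/3) * 0.001^0.5

1.1407 m^3/s


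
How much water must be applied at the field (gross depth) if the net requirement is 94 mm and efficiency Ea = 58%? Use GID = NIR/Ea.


Ea = 58% = 0.58
GID = NIR / Ea = 94 / 0.58 = 162.0690 mm

162.0690 mm


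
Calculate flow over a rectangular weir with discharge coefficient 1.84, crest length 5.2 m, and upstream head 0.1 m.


Q = C * L * H^(3/2) = 1.84 * 5.2 * 0.1^1.5 = 1.84 * 5.2 * 0.031623

0.3026 m^3/s


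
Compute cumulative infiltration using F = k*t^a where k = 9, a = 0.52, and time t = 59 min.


F = k * t^a = 9 * 59^0.52
F = 9 * 8.333799

75.0042 mm


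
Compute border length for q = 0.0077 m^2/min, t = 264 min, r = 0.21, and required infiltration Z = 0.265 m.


L = q*t/((1+r)*Z)
L = 0.0077*264/((1+0.21)*0.265)
L = 2.0328/0.32065

6.3396 m


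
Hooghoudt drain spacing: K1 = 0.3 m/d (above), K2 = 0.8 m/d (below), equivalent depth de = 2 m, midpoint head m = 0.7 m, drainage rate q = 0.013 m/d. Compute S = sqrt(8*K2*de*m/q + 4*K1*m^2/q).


S^2 = 8*K2*de*m/q + 4*K1*m^2/q
S^2 = 8*0.8*2*0.7/0.013 + 4*0.3*0.7^2/0.013
S = sqrt(734.4615)

27.1010 m


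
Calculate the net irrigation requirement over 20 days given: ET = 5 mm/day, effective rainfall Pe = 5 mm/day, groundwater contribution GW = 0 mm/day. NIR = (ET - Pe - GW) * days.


Daily deficit = ET - Pe - GW = 5 - 5 - 0 = 0 mm/day
NIR = 0 * 20 = 0 mm

0 mm


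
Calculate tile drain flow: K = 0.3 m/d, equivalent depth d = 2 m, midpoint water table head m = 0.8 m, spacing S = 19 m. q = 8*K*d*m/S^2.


q = 8*K*d*m/S^2
q = 8*0.3*2*0.8/19^2
q = 3.8400 / 361

0.0106 m/d


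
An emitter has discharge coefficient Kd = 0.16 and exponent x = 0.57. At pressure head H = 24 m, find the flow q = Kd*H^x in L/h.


q = Kd * H^x = 0.16 * 24^0.57 = 0.16 * 6.119563

0.9791 L/h


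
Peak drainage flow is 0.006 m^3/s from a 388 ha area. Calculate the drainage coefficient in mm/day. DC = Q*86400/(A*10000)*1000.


DC = Q * 86400 / (A * 10000) * 1000
DC = 0.006 * 86400 / (388 * 10000) * 1000
DC = 518400.0000 / 3880000

0.1336 mm/day


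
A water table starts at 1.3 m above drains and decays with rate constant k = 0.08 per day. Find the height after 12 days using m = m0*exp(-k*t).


m = m0 * exp(-k*t)
m = 1.3 * exp(-0.08 * 12)
m = 1.3 * exp(-0.9600)

0.4978 m


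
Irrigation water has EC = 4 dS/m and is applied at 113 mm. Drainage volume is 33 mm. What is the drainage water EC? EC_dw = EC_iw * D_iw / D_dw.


EC_dw = EC_iw * D_iw / D_dw
EC_dw = 4 * 113 / 33
EC_dw = 452 / 33

13.6970 dS/m


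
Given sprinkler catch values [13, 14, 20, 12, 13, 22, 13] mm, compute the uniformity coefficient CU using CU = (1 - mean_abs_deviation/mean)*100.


mean = 15.285714 mm
MAD = 3.265306 mm
CU = (1 - 3.265306/15.285714)*100

78.6382 %


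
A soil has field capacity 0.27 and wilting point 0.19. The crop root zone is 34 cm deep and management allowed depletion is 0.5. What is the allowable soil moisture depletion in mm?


SMD = (FC - PWP) * d * MAD * 10
SMD = (0.27 - 0.19) * 34 * 0.5 * 10
SMD = 0.0800 * 34 * 0.5 * 10

13.6000 mm


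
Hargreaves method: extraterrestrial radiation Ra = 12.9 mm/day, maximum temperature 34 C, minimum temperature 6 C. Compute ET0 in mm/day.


Tmean = (Tmax + Tmin)/2 = (34 + 6)/2 = 20.0
ET0 = 0.0023 * 12.9 * (20.0 + 17.8) * sqrt(34 - 6)
ET0 = 0.0023 * 12.9 * 37.8 * 5.291503

5.9346 mm/day


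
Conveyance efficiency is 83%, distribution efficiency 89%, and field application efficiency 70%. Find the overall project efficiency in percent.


Ec = 0.83, Eb = 0.89, Ea = 0.7
E = 0.83 * 0.89 * 0.7 * 100 = 51.7090%

51.7090 %


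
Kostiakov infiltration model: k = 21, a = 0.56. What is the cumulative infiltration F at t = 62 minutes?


F = k * t^a = 21 * 62^0.56
F = 21 * 10.086473

211.8159 mm


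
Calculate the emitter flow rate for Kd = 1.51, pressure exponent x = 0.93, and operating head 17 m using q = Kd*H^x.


q = Kd * H^x = 1.51 * 17^0.93 = 1.51 * 13.941757

21.0521 L/h


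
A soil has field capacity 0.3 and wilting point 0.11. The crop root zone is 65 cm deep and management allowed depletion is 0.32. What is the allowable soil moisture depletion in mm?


SMD = (FC - PWP) * d * MAD * 10
SMD = (0.3 - 0.11) * 65 * 0.32 * 10
SMD = 0.1900 * 65 * 0.32 * 10

39.5200 mm


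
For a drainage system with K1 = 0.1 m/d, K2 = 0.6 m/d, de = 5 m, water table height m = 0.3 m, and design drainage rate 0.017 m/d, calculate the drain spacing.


S^2 = 8*K2*de*m/q + 4*K1*m^2/q
S^2 = 8*0.6*5*0.3/0.017 + 4*0.1*0.3^2/0.017
S = sqrt(425.6471)

20.6312 m


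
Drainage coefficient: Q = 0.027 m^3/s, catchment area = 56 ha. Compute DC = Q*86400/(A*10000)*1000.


DC = Q * 86400 / (A * 10000) * 1000
DC = 0.027 * 86400 / (56 * 10000) * 1000
DC = 2332800.0000 / 560000

4.1657 mm/day


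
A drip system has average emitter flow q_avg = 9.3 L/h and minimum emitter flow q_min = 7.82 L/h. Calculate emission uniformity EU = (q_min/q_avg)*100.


EU = (q_min/q_avg)*100 = (7.82/9.3)*100 = 84.0860%

84.0860 %


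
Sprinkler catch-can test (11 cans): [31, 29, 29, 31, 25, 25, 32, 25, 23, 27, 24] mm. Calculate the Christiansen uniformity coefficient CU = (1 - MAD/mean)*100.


mean = 27.363636 mm
MAD = 2.760331 mm
CU = (1 - 2.760331/27.363636)*100

89.9124 %


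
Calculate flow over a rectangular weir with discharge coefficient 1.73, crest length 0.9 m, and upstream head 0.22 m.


Q = C * L * H^(3/2) = 1.73 * 0.9 * 0.22^1.5 = 1.73 * 0.9 * 0.103189

0.1607 m^3/s


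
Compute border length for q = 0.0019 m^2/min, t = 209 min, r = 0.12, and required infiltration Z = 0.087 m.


L = q*t/((1+r)*Z)
L = 0.0019*209/((1+0.12)*0.087)
L = 0.3971/0.09744

4.0753 m


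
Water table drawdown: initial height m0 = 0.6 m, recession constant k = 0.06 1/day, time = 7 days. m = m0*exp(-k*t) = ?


m = m0 * exp(-k*t)
m = 0.6 * exp(-0.06 * 7)
m = 0.6 * exp(-0.4200)

0.3942 m


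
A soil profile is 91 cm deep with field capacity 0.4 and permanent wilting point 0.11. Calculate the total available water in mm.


AWC = (FC - PWP) * d * 10
AWC = (0.4 - 0.11) * 91 * 10
AWC = 0.2900 * 91 * 10

263.9000 mm


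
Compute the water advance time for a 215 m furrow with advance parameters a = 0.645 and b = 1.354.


t = (L/a)^(1/b)
t = (215/0.645)^(1/1.354)
t = 333.333333^(1/1.354)

72.9925 min


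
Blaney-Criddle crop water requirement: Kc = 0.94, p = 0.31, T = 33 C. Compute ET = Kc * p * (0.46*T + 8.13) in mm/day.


ET = Kc * p * (0.46*T + 8.13)
ET = 0.94 * 0.31 * (0.46*33 + 8.13)
ET = 0.94 * 0.31 * 23.3100

6.7925 mm/day


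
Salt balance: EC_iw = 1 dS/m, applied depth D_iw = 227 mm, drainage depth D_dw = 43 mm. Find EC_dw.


EC_dw = EC_iw * D_iw / D_dw
EC_dw = 1 * 227 / 43
EC_dw = 227 / 43

5.2791 dS/m


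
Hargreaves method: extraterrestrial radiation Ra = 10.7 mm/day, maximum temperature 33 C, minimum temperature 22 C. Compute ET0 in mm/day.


Tmean = (Tmax + Tmin)/2 = (33 + 22)/2 = 27.5
ET0 = 0.0023 * 10.7 * (27.5 + 17.8) * sqrt(33 - 22)
ET0 = 0.0023 * 10.7 * 45.3 * 3.316625

3.6975 mm/day


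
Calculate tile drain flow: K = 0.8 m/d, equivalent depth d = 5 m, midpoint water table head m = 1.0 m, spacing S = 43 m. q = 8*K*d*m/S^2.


q = 8*K*d*m/S^2
q = 8*0.8*5*1.0/43^2
q = 32.0000 / 1849

0.0173 m/d


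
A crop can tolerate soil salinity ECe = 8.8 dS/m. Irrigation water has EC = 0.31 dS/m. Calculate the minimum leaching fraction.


LR = ECiw / (5*ECe - ECiw)
LR = 0.31 / (5*8.8 - 0.31)
LR = 0.31 / 43.6900

0.0071


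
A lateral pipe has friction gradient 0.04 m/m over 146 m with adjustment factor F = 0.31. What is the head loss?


hf = J * L * F = 0.04 * 146 * 0.31 = 1.8104 m

1.8104 m


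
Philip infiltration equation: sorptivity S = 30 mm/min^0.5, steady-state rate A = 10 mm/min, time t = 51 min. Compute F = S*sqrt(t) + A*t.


F = S*sqrt(t) + A*t
F = 30*sqrt(51) + 10*51
F = 30*7.141428 + 510

724.2428 mm


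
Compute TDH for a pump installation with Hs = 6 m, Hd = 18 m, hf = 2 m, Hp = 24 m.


TDH = Hs + Hd + hf + Hp = 6 + 18 + 2 + 24 = 50

50 m


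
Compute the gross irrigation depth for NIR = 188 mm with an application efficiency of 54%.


Ea = 54% = 0.54
GID = NIR / Ea = 188 / 0.54 = 348.1481 mm

348.1481 mm


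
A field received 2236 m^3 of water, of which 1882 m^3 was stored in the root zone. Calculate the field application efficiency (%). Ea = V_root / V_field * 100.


Ea = V_root / V_field * 100 = 1882 / 2236 * 100 = 84.1682%

84.1682 %


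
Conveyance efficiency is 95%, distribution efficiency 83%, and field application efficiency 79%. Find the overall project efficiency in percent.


Ec = 0.95, Eb = 0.83, Ea = 0.79
E = 0.95 * 0.83 * 0.79 * 100 = 62.2915%

62.2915 %


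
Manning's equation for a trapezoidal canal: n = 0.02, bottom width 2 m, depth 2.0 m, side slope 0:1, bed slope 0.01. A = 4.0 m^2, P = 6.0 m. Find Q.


R = A/P = 4.0/6.0 = 0.666667
Q = (1/0.02) * 4.0 * 0.666667^(2/3) * 0.01^0.5

15.2629 m^3/s


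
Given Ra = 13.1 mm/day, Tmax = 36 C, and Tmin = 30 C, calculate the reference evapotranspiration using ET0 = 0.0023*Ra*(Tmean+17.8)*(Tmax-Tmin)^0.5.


Tmean = (Tmax + Tmin)/2 = (36 + 30)/2 = 33.0
ET0 = 0.0023 * 13.1 * (33.0 + 17.8) * sqrt(36 - 30)
ET0 = 0.0023 * 13.1 * 50.8 * 2.449490

3.7492 mm/day


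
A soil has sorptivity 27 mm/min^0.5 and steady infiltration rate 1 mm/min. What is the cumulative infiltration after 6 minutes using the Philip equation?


F = S*sqrt(t) + A*t
F = 27*sqrt(6) + 1*6
F = 27*2.449490 + 6

72.1362 mm


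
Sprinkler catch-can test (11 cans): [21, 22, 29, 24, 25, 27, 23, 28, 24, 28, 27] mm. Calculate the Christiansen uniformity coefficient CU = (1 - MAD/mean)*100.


mean = 25.272727 mm
MAD = 2.297521 mm
CU = (1 - 2.297521/25.272727)*100

90.9091 %


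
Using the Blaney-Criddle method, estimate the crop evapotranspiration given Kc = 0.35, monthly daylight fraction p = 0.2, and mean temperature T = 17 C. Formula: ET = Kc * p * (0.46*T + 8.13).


ET = Kc * p * (0.46*T + 8.13)
ET = 0.35 * 0.2 * (0.46*17 + 8.13)
ET = 0.35 * 0.2 * 15.9500

1.1165 mm/day


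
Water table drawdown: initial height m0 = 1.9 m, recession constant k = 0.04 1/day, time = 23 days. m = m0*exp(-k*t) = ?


m = m0 * exp(-k*t)
m = 1.9 * exp(-0.04 * 23)
m = 1.9 * exp(-0.9200)

0.7572 m
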